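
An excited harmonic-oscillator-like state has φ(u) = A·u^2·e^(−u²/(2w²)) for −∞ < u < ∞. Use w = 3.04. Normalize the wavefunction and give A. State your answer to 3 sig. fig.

A ≈ 0.0538

We need A² ∫|f|² du = 1, taking the integral from −∞ to ∞.
With φ = A·u^2·e^(−u²/(2w²)), the integral evaluates to A²·[3·√(π)·w^5/4].
Setting this equal to 1 gives A² = 1/(3·√(π)·w^5/4).
Substituting w = 3.04 gives A² = 0.002897, so A = 0.05383.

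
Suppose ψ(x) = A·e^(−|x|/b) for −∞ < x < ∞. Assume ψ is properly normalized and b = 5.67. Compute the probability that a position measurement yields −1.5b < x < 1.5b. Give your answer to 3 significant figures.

|ψ|² is the probability density, so P = ∫_{−1.5b}^{1.5b} |ψ|² dx.
With A² fixed by ∫|ψ|² = 1, i.e. A² = (b)^(−1), substitute and integrate.
Both integrals are even about x = 0, so only the x ≥ 0 halves are needed (the factors of 2 cancel). In terms of u = x/b (A² and the length scale cancel between numerator and denominator), P = [∫_{0}^{1.5} e^(-2·u) du] / [∫_{0}^{∞} e^(-2·u) du].
An antiderivative of e^(-2·u) is -e^(-2·u)/2; evaluating from 0 to 1.5 gives 1/2 - e^(-3)/2, while the full integral is 1/2.
The result is P = 0.9502.

P ≈ 0.950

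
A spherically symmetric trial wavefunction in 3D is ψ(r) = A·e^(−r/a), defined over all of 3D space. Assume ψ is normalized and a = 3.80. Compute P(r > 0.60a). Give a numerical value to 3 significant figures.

Integrate the radial probability density 4πr²|ψ|² over r > 0.60a.
Normalization gives A² = 1/(π·a^3).
Substituting u = r/a, A², 4π and the length scale all cancel in the ratio: P = ∫_{0.60}^{∞} u^2·e^(-2·u) du / ∫_{0}^{∞} u^2·e^(-2·u) du.
With ∫ u^2·e^(-2·u) du = -(2·u^2 + 2·u + 1)·e^(-2·u)/4 + C, the region integral is 73·e^(-6/5)/100 and the full one is 1/4.
Taking the ratio yields P = 0.8795.

P ≈ 0.879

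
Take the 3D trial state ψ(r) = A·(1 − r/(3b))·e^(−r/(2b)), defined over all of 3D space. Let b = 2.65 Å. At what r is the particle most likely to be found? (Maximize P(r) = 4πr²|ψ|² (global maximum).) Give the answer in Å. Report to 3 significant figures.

r ≈ 2.65 Å

Differentiate P(r) = 4πr²|ψ|² with respect to r and set to zero.
This gives r = b.
With b = 2.65, the most probable radial distance is 2.650 Å.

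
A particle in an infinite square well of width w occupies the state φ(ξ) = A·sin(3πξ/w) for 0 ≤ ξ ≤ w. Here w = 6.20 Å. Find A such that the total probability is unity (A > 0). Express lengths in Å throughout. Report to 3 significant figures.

A ≈ 0.568 Å^(-1/2)

Normalization requires ∫|φ|² dξ = 1, integrated from 0 to w.
∫|φ|² dξ = A²·(w/2).
Hence A² = 1/[w/2].
Substituting w = 6.20 gives A² = 0.3226, so A = 0.5680.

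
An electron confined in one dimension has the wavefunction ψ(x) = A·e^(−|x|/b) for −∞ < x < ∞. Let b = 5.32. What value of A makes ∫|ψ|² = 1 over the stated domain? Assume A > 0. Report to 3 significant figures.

We need A² ∫|f|² dx = 1, taking the integral from −∞ to ∞.
Using ∫₀^∞ xⁿ e^(−αx) dx = n!/αⁿ⁺¹, the integral (without the A² prefactor) comes out to b.
So A² = (b)^(−1).
Substituting b = 5.32 gives A² = 0.1880, so A = 0.4336.

A ≈ 0.434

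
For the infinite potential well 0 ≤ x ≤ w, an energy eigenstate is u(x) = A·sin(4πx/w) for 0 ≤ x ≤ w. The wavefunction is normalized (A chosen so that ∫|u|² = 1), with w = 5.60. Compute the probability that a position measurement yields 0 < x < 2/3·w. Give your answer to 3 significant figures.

P ≈ 0.701

P = ∫_{0}^{2/3·w} |u(x)|² dx.
The normalization integral ∫|u|²dx over the whole domain equals w/2·A², and A² cancels in the ratio.
Let t = x/w; then A² and the length scale cancel, so P = ∫_{0}^{2/3} sin(4·π·t)^2 dt ÷ ∫_{0}^{1} sin(4·π·t)^2 dt.
With ∫ sin(4·π·t)^2 dt = t/2 - sin(4·π·t)·cos(4·π·t)/(8·π) + C, the region integral is √(3)/(32·π) + 1/3 and the full one is 1/2.
This works out to P = √(3)/(16·π) + 2/3.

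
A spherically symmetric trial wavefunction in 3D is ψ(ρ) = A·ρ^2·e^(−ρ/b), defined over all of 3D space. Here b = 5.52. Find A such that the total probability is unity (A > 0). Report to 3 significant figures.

A ≈ 0.000301

Normalization requires ∫|ψ|² 4πρ² dρ = 1, integrated from 0 to ∞.
In 3D with spherical symmetry the volume element is 4πρ² dρ.
Using ∫₀^∞ ρⁿ e^(−αρ) dρ = n!/αⁿ⁺¹, ∫|ψ|² 4πρ² dρ = A²·(45·π·b^7/2).
Hence A² = 1/[45·π·b^7/2].
With b = 5.52: A² = 9.059E-8 and A = 0.0003010.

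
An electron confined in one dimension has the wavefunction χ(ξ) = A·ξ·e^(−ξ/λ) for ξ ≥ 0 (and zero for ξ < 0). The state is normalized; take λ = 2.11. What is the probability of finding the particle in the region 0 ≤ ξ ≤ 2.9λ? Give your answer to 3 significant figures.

P ≈ 0.928

The probability is P = ∫ |χ|² dξ over [0, 2.9λ].
With A² fixed by ∫|χ|² = 1, i.e. A² = (λ^3/4)^(−1), substitute and integrate.
In terms of u = ξ/λ (A² and the length scale cancel between numerator and denominator), P = [∫_{0}^{2.9} u^2·e^(-2·u) du] / [∫_{0}^{∞} u^2·e^(-2·u) du].
Using ∫ u^2·e^(-2·u) du = -(2·u^2 + 2·u + 1)·e^(-2·u)/4, the numerator is 1/4 - 1181·e^(-29/5)/200 and the denominator is 1/4.
This works out to P = 0.9285.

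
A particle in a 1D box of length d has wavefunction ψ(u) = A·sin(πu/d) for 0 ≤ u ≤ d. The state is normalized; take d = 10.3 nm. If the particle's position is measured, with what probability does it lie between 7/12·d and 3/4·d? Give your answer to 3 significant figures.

P ≈ 0.246

P = ∫_{7/12·d}^{3/4·d} |ψ(u)|² du.
The normalization integral ∫|ψ|²du over the whole domain equals d/2·A², and A² cancels in the ratio.
Substituting t = u/d, A² and the length scale cancel in the ratio: P = ∫_{7/12}^{3/4} sin(π·t)^2 dt / ∫_{0}^{1} sin(π·t)^2 dt.
Using ∫ sin(π·t)^2 dt = t/2 - sin(2·π·t)/(4·π), the numerator is 1/(8·π) + 1/12 and the denominator is 1/2.
The result is P = (3 + 2·π)/(12·π).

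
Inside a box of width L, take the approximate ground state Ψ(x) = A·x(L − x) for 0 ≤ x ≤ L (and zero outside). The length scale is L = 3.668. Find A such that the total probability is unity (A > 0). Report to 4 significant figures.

A ≈ 0.2126

Normalization requires ∫|Ψ|² dx = 1, integrated from 0 to L.
Expanding the polynomial and integrating term by term, ∫|Ψ|² dx = A²·(L^5/30).
Setting this equal to 1 gives A² = 1/(L^5/30).
Plugging in L = 3.668 yields A = 0.21256.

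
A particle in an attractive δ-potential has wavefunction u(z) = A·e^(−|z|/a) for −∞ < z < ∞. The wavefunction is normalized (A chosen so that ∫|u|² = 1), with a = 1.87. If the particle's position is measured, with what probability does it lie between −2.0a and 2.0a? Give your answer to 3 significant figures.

P ≈ 0.982

|u|² is the probability density, so P = ∫_{−2.0a}^{2.0a} |u|² dz.
Since A² = 1/(a), this is the region integral divided by the full normalization integral.
By symmetry take twice the z ≥ 0 contribution in numerator and denominator; the 2's cancel. In terms of t = z/a (A² and the length scale cancel between numerator and denominator), P = [∫_{0}^{2.0} e^(-2·t) dt] / [∫_{0}^{∞} e^(-2·t) dt].
With ∫ e^(-2·t) dt = -e^(-2·t)/2 + C, the region integral is 1/2 - e^(-4)/2 and the full one is 1/2.
This works out to P = 0.9817.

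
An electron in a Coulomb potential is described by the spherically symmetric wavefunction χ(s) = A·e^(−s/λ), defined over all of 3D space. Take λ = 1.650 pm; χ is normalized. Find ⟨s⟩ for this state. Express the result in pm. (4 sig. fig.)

⟨s⟩ ≈ 2.475 pm

By definition ⟨s⟩ = ∫ s |χ(s)|² 4πs² ds.
The ratio of the moment integral to the normalization integral gives ⟨s⟩ = 3·λ/2.
Putting λ = 1.650 gives 2.4750.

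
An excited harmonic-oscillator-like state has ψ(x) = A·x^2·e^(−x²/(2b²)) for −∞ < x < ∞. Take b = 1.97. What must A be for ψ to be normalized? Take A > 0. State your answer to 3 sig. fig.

The normalization condition is ∫|ψ|² dx = 1 from −∞ to ∞.
With ψ = A·x^2·e^(−x²/(2b²)), the integral evaluates to A²·[3·√(π)·b^5/4].
With b = 1.97: A² = 0.02535 and A = 0.1592.

A ≈ 0.159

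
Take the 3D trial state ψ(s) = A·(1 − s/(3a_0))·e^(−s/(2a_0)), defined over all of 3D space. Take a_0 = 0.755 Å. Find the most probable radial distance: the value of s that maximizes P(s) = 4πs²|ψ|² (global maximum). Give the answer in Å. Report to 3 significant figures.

s ≈ 0.755 Å

Set d/ds [P(s) = 4πs²|ψ|²] = 0 and solve for s > 0.
This gives s = a_0.
With a_0 = 0.755, the most probable radial distance is 0.7550 Å.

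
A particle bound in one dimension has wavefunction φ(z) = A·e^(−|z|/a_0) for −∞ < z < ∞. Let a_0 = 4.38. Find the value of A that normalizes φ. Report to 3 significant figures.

The normalization condition is ∫|φ|² dz = 1 from −∞ to ∞.
∫|φ|² dz = A²·(a_0).
Setting this equal to 1 gives A² = 1/(a_0).
Substituting a_0 = 4.38 gives A² = 0.2283, so A = 0.4778.

A ≈ 0.478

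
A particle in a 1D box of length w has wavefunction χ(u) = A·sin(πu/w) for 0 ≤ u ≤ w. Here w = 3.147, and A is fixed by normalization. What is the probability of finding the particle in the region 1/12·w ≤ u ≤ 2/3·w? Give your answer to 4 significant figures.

P ≈ 0.8007

P = ∫_{1/12·w}^{2/3·w} |χ(u)|² du.
With A² fixed by ∫|χ|² = 1, i.e. A² = (w/2)^(−1), substitute and integrate.
Substituting t = u/w, A² and the length scale cancel in the ratio: P = ∫_{1/12}^{2/3} sin(π·t)^2 dt / ∫_{0}^{1} sin(π·t)^2 dt.
With ∫ sin(π·t)^2 dt = t/2 - sin(2·π·t)/(4·π) + C, the region integral is 1/(8·π) + √(3)/(8·π) + 7/24 and the full one is 1/2.
The result is P = (3 + 3·√(3) + 7·π)/(12·π).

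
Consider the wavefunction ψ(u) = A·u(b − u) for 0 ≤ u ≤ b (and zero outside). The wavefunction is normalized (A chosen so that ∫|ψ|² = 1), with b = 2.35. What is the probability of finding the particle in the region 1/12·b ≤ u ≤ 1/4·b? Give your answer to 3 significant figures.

The probability is P = ∫ |ψ|² du over [1/12·b, 1/4·b].
The normalization integral ∫|ψ|²du over the whole domain equals b^5/30·A², and A² cancels in the ratio.
In terms of t = u/b (A² and the length scale cancel between numerator and denominator), P = [∫_{1/12}^{1/4} t^2·(1 - t)^2 dt] / [∫_{0}^{1} t^2·(1 - t)^2 dt].
With ∫ t^2·(1 - t)^2 dt = t^3·(6·t^2 - 15·t + 10)/30 + C, the region integral is ≈ 0.0032809 and the full one is 1/30.
The result is P = 0.09843.

P ≈ 0.0984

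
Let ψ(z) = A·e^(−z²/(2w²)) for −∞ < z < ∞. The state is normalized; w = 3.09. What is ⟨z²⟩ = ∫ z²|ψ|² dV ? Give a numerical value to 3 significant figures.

The expectation value is the |ψ|²-weighted average of z^2: ∫ z^2|ψ|² dz.
With ∫_{−∞}^{∞} z^(2m) e^(−αz²) dz = (2m−1)!!·√π / (2^m α^(m+1/2)), the ratio of the moment integral to the normalization integral gives ⟨z²⟩ = w^2/2.
Putting w = 3.09 gives 4.774.

⟨z^2⟩ ≈ 4.77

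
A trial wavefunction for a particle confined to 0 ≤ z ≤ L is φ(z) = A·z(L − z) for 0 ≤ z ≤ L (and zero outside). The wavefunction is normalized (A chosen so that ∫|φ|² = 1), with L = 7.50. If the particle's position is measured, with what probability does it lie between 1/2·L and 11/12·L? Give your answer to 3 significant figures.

P ≈ 0.495

The probability is P = ∫ |φ|² dz over [1/2·L, 11/12·L].
With A² fixed by ∫|φ|² = 1, i.e. A² = (L^5/30)^(−1), substitute and integrate.
In terms of u = z/L (A² and the length scale cancel between numerator and denominator), P = [∫_{1/2}^{11/12} u^2·(1 - u)^2 du] / [∫_{0}^{1} u^2·(1 - u)^2 du].
An antiderivative of u^2·(1 - u)^2 is u^3·(6·u^2 - 15·u + 10)/30; evaluating from 1/2 to 11/12 gives ≈ 0.016497, while the full integral is 1/30.
Taking the ratio, P = 0.4949.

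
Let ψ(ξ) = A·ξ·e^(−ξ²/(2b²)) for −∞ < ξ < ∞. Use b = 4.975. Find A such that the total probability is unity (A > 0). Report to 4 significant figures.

A ≈ 0.09573

Require ∫ |ψ|² dξ = 1 over the whole domain.
Using the Gaussian integral ∫_{−∞}^{∞} e^(−αξ²) dξ = √(π/α), carrying out the integral gives A² · √(π)·b^3/2.
Setting this equal to 1 gives A² = 1/(√(π)·b^3/2).
With b = 4.975: A² = 0.0091638 and A = 0.095728.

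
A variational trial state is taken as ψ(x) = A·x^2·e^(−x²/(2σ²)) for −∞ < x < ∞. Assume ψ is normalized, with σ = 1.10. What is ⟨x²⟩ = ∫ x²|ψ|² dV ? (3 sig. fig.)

The expectation value is the |ψ|²-weighted average of x^2: ∫ x^2|ψ|² dx.
With ∫_{−∞}^{∞} x^(2m) e^(−αx²) dx = (2m−1)!!·√π / (2^m α^(m+1/2)), the ratio of the moment integral to the normalization integral gives ⟨x²⟩ = 5·σ^2/2.
Putting σ = 1.10 gives 3.025.

⟨x^2⟩ ≈ 3.03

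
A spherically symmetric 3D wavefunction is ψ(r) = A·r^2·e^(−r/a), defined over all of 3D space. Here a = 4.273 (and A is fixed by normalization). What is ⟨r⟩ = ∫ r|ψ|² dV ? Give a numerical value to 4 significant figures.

By definition ⟨r⟩ = ∫ r |ψ(r)|² 4πr² dr.
With ∫₀^∞ r^7 e^(−αr) dr = 7!/α^8, the ratio of the moment integral to the normalization integral gives ⟨r⟩ = 7·a/2.
With a = 4.273, ⟨r⟩ = 14.956.

⟨r⟩ ≈ 14.96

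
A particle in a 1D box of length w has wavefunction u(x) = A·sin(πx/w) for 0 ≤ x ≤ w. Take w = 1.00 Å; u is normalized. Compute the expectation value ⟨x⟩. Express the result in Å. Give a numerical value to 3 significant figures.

By definition ⟨x⟩ = ∫ x |u(x)|² dx.
Using sin²θ = (1 − cos 2θ)/2, the ratio of the moment integral to the normalization integral gives ⟨x⟩ = w/2.
Putting w = 1.00 gives 0.5000.

⟨x⟩ ≈ 0.500 Å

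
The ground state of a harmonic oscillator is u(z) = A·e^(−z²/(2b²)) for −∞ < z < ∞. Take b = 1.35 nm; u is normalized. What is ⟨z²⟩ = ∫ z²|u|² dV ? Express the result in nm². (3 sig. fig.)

⟨z^2⟩ ≈ 0.911 nm^2

By definition ⟨z²⟩ = ∫ z^2 |u(z)|² dz.
The ratio of the moment integral to the normalization integral gives ⟨z²⟩ = b^2/2.
Putting b = 1.35 gives 0.9113.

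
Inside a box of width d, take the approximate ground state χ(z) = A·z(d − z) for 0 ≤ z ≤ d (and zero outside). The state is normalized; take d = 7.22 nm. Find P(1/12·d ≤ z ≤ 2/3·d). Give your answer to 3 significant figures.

|χ|² is the probability density, so P = ∫_{1/12·d}^{2/3·d} |χ|² dz.
With A² fixed by ∫|χ|² = 1, i.e. A² = (d^5/30)^(−1), substitute and integrate.
In terms of u = z/d (A² and the length scale cancel between numerator and denominator), P = [∫_{1/12}^{2/3} u^2·(1 - u)^2 du] / [∫_{0}^{1} u^2·(1 - u)^2 du].
With ∫ u^2·(1 - u)^2 du = u^3·(6·u^2 - 15·u + 10)/30 + C, the region integral is ≈ 0.026168 and the full one is 1/30.
This works out to P = 0.7850.

P ≈ 0.785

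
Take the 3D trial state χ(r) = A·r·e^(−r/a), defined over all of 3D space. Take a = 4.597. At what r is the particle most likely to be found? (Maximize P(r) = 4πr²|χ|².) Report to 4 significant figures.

r ≈ 9.194

Differentiate P(r) = 4πr²|χ|² with respect to r and set to zero.
Solving yields r = 2·a.
With a = 4.597, the most probable radial distance is 9.1940.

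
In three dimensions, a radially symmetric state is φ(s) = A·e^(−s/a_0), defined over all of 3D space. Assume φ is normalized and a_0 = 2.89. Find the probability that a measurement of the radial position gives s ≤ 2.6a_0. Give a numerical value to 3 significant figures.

Integrate the radial probability density 4πs²|φ|² over s ≤ 2.6a_0.
A² is fixed by ∫₀^∞ 4πs²|φ|² ds = 1, i.e. A² = (π·a_0^3)^(−1).
In terms of u = s/a_0 (A², 4π and the length scale all cancel between numerator and denominator), P = [∫_{0}^{2.6} u^2·e^(-2·u) du] / [∫_{0}^{∞} u^2·e^(-2·u) du].
With ∫ u^2·e^(-2·u) du = -(2·u^2 + 2·u + 1)·e^(-2·u)/4 + C, the region integral is 1/4 - 493·e^(-26/5)/100 and the full one is 1/4.
The region integral divided by the full integral gives P = 0.8912.

P ≈ 0.891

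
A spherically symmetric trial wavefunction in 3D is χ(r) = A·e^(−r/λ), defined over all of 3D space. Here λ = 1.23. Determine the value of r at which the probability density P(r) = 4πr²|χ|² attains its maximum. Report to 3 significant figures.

r ≈ 1.23

Set d/dr [P(r) = 4πr²|χ|²] = 0 and solve for r > 0.
Solving yields r = λ.
With λ = 1.23, the most probable radial distance is 1.230.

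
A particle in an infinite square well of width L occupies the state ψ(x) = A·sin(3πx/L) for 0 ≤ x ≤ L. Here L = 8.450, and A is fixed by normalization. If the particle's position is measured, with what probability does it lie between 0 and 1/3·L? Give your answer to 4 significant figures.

The probability is P = ∫ |ψ|² dx over [0, 1/3·L].
With A² fixed by ∫|ψ|² = 1, i.e. A² = (L/2)^(−1), substitute and integrate.
Let u = x/L; then A² and the length scale cancel, so P = ∫_{0}^{1/3} sin(3·π·u)^2 du ÷ ∫_{0}^{1} sin(3·π·u)^2 du.
Using ∫ sin(3·π·u)^2 du = u/2 - sin(6·π·u)/(12·π), the numerator is 1/6 and the denominator is 1/2.
The result is P = 1/3.

P ≈ 0.3333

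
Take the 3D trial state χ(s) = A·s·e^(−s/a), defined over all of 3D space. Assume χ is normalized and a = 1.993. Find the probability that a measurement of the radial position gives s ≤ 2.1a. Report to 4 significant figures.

P ≈ 0.4102

With dV = 4πs²ds, the probability is ∫|χ|² dV over s ≤ 2.1a.
A² is fixed by ∫₀^∞ 4πs²|χ|² ds = 1, i.e. A² = (3·π·a^5)^(−1).
Let u = s/a; then A², 4π and the length scale all cancel, so P = ∫_{0}^{2.1} u^4·e^(-2·u) du ÷ ∫_{0}^{∞} u^4·e^(-2·u) du.
An antiderivative of u^4·e^(-2·u) is -(u^4/2 + u^3 + 3·u^2/2 + 3·u/2 + 3/4)·e^(-2·u); evaluating from 0 to 2.1 gives ≈ 0.307630, while the full integral is 3/4.
This evaluates to P = 0.41017.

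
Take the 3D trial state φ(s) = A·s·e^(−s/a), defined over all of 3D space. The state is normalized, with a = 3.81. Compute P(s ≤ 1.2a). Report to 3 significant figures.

P ≈ 0.0959

With dV = 4πs²ds, the probability is ∫|φ|² dV over s ≤ 1.2a.
Normalization gives A² = 1/(3·π·a^5).
In terms of u = s/a (A², 4π and the length scale all cancel between numerator and denominator), P = [∫_{0}^{1.2} u^4·e^(-2·u) du] / [∫_{0}^{∞} u^4·e^(-2·u) du].
With ∫ u^4·e^(-2·u) du = -(u^4/2 + u^3 + 3·u^2/2 + 3·u/2 + 3/4)·e^(-2·u) + C, the region integral is ≈ 0.071901 and the full one is 3/4.
Taking the ratio yields P = 0.09587.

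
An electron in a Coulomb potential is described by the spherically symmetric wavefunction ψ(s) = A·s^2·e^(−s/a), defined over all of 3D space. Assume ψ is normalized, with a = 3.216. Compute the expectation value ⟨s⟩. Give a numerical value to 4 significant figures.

The expectation value is the |ψ|²-weighted average of s: ∫ s|ψ|² 4πs² ds.
Since the A² factors cancel between numerator and denominator, ⟨s⟩ = 7·a/2.
Putting a = 3.216 gives 11.256.

⟨s⟩ ≈ 11.26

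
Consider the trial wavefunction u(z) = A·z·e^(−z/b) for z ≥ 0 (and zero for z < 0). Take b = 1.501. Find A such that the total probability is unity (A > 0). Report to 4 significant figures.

Require ∫ |u|² dz = 1 over the whole domain.
With u = A·z·e^(−z/b), the integral evaluates to A²·[b^3/4].
With b = 1.501: A² = 1.1828 and A = 1.0876.

A ≈ 1.088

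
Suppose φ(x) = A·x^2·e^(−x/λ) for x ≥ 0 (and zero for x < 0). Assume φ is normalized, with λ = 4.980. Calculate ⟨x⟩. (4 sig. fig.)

The expectation value is the |φ|²-weighted average of x: ∫ x|φ|² dx.
Using ∫₀^∞ xⁿ e^(−αx) dx = n!/αⁿ⁺¹, since the A² factors cancel between numerator and denominator, ⟨x⟩ = 5·λ/2.
With λ = 4.980, ⟨x⟩ = 12.450.

⟨x⟩ ≈ 12.45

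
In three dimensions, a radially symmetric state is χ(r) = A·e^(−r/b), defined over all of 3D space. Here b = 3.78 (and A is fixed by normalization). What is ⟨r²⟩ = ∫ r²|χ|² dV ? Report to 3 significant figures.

⟨r^2⟩ ≈ 42.9

The expectation value is the |χ|²-weighted average of r^2: ∫ r^2|χ|² 4πr² dr.
The ratio of the moment integral to the normalization integral gives ⟨r²⟩ = 3·b^2.
Putting b = 3.78 gives 42.87.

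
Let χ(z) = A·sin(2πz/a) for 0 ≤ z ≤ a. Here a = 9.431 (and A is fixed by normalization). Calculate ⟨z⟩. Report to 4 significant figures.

The expectation value is the |χ|²-weighted average of z: ∫ z|χ|² dz.
Since the A² factors cancel between numerator and denominator, ⟨z⟩ = a/2.
With a = 9.431, ⟨z⟩ = 4.7155.

⟨z⟩ ≈ 4.716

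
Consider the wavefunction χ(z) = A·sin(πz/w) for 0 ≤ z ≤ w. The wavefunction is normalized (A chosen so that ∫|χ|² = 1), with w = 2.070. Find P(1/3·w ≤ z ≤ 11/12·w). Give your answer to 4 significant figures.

The probability is P = ∫ |χ|² dz over [1/3·w, 11/12·w].
With A² fixed by ∫|χ|² = 1, i.e. A² = (w/2)^(−1), substitute and integrate.
In terms of u = z/w (A² and the length scale cancel between numerator and denominator), P = [∫_{1/3}^{11/12} sin(π·u)^2 du] / [∫_{0}^{1} sin(π·u)^2 du].
An antiderivative of sin(π·u)^2 is u/2 - sin(2·π·u)/(4·π); evaluating from 1/3 to 11/12 gives 1/(8·π) + √(3)/(8·π) + 7/24, while the full integral is 1/2.
This works out to P = (3 + 3·√(3) + 7·π)/(12·π).

P ≈ 0.8007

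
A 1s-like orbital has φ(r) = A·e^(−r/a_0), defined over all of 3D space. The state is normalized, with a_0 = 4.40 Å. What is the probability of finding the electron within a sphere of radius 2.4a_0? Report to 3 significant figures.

Integrate the radial probability density 4πr²|φ|² over r ≤ 2.4a_0.
Normalization gives A² = 1/(π·a_0^3).
In terms of u = r/a_0 (A², 4π and the length scale all cancel between numerator and denominator), P = [∫_{0}^{2.4} u^2·e^(-2·u) du] / [∫_{0}^{∞} u^2·e^(-2·u) du].
An antiderivative of u^2·e^(-2·u) is -(2·u^2 + 2·u + 1)·e^(-2·u)/4; evaluating from 0 to 2.4 gives 1/4 - 433·e^(-24/5)/100, while the full integral is 1/4.
This evaluates to P = 0.8575.

P ≈ 0.857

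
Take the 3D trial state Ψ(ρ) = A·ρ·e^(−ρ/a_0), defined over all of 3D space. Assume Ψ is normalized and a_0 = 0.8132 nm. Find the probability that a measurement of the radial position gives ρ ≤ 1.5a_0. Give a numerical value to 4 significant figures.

P ≈ 0.1847

With dV = 4πρ²dρ, the probability is ∫|Ψ|² dV over ρ ≤ 1.5a_0.
The full normalization integral is A²·[3·π·a_0^5] = 1, fixing A².
Substituting u = ρ/a_0, A², 4π and the length scale all cancel in the ratio: P = ∫_{0}^{1.5} u^4·e^(-2·u) du / ∫_{0}^{∞} u^4·e^(-2·u) du.
With ∫ u^4·e^(-2·u) du = -(u^4/2 + u^3 + 3·u^2/2 + 3·u/2 + 3/4)·e^(-2·u) + C, the region integral is 3/4 - 393·e^(-3)/32 and the full one is 3/4.
This evaluates to P = 0.18474.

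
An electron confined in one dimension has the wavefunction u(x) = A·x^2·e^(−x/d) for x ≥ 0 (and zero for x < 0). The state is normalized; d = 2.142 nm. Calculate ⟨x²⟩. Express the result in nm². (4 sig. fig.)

⟨x^2⟩ ≈ 34.41 nm^2

⟨x²⟩ = ∫ x^2 |u|² dx over the full domain.
With ∫₀^∞ x^6 e^(−αx) dx = 6!/α^7, evaluating both integrals, ⟨x²⟩ = 15·d^2/2.
With d = 2.142, ⟨x^2⟩ = 34.411.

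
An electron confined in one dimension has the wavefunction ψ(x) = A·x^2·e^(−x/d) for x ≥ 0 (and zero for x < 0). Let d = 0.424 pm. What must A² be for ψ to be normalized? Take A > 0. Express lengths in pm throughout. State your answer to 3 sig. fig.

A^2 ≈ 97.3 pm^(-5)

Normalization requires ∫|ψ|² dx = 1, integrated from 0 to ∞.
With ∫₀^∞ x^4 e^(−αx) dx = 4!/α^5, carrying out the integral gives A² · 3·d^5/4.
Hence A² = 1/[3·d^5/4].
Plugging in d = 0.424 yields A = 9.864.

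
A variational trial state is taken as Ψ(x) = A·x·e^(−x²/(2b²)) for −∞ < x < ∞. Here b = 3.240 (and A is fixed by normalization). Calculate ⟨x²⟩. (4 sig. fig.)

The expectation value is the |Ψ|²-weighted average of x^2: ∫ x^2|Ψ|² dx.
Using the Gaussian integral ∫_{−∞}^{∞} e^(−αx²) dx = √(π/α), since the A² factors cancel between numerator and denominator, ⟨x²⟩ = 3·b^2/2.
With b = 3.240, ⟨x^2⟩ = 15.746.

⟨x^2⟩ ≈ 15.75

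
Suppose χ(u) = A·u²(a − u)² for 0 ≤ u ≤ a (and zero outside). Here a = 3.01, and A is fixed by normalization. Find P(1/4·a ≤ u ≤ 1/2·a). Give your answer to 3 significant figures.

P ≈ 0.451

The probability is P = ∫ |χ|² du over [1/4·a, 1/2·a].
With A² fixed by ∫|χ|² = 1, i.e. A² = (a^9/630)^(−1), substitute and integrate.
Substituting t = u/a, A² and the length scale cancel in the ratio: P = ∫_{1/4}^{1/2} t^4·(1 - t)^4 dt / ∫_{0}^{1} t^4·(1 - t)^4 dt.
With ∫ t^4·(1 - t)^4 dt = t^5·(70·t^4 - 315·t^3 + 540·t^2 - 420·t + 126)/630 + C, the region integral is ≈ 0.00071599 and the full one is 1/630.
Evaluating gives P = 0.4511.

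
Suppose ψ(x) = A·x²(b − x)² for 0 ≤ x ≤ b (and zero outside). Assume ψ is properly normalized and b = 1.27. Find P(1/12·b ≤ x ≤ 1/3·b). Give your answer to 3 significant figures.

P ≈ 0.144

P = ∫_{1/12·b}^{1/3·b} |ψ(x)|² dx.
The normalization integral ∫|ψ|²dx over the whole domain equals b^9/630·A², and A² cancels in the ratio.
In terms of u = x/b (A² and the length scale cancel between numerator and denominator), P = [∫_{1/12}^{1/3} u^4·(1 - u)^4 du] / [∫_{0}^{1} u^4·(1 - u)^4 du].
With ∫ u^4·(1 - u)^4 du = u^5·(70·u^4 - 315·u^3 + 540·u^2 - 420·u + 126)/630 + C, the region integral is ≈ 0.00022931 and the full one is 1/630.
Evaluating gives P = 0.1445.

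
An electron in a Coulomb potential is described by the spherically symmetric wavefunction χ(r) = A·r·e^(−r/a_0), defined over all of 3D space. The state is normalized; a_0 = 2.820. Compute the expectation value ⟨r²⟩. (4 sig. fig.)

⟨r^2⟩ ≈ 59.64

The expectation value is the |χ|²-weighted average of r^2: ∫ r^2|χ|² 4πr² dr.
Using ∫₀^∞ rⁿ e^(−αr) dr = n!/αⁿ⁺¹, since the A² factors cancel between numerator and denominator, ⟨r²⟩ = 15·a_0^2/2.
With a_0 = 2.820, ⟨r^2⟩ = 59.643.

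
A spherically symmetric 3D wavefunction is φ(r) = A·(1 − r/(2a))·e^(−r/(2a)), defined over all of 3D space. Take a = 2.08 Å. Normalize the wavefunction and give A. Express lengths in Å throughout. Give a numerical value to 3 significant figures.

A ≈ 0.0665 Å^(-3/2)

The normalization condition is ∫|φ|² 4πr² dr = 1 from 0 to ∞.
In 3D with spherical symmetry the volume element is 4πr² dr.
With ∫₀^∞ r^4 e^(−αr) dr = 4!/α^5, carrying out the integral gives A² · 8·π·a^3.
So A² = (8·π·a^3)^(−1).
Plugging in a = 2.08 yields A = 0.06649.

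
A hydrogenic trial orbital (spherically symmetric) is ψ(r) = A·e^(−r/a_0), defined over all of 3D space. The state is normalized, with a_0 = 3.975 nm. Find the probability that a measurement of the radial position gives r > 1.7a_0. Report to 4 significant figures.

With dV = 4πr²dr, the probability is ∫|ψ|² dV over r > 1.7a_0.
The full normalization integral is A²·[π·a_0^3] = 1, fixing A².
Let u = r/a_0; then A², 4π and the length scale all cancel, so P = ∫_{1.7}^{∞} u^2·e^(-2·u) du ÷ ∫_{0}^{∞} u^2·e^(-2·u) du.
Using ∫ u^2·e^(-2·u) du = -(2·u^2 + 2·u + 1)·e^(-2·u)/4, the numerator is 509·e^(-17/5)/200 and the denominator is 1/4.
The region integral divided by the full integral gives P = 0.33974.

P ≈ 0.3397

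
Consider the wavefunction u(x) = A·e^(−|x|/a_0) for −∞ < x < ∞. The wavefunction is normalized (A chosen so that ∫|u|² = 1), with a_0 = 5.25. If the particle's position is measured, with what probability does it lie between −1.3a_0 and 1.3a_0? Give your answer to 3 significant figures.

P = ∫_{−1.3a_0}^{1.3a_0} |u(x)|² dx.
Since A² = 1/(a_0), this is the region integral divided by the full normalization integral.
Both integrals are even about x = 0, so only the x ≥ 0 halves are needed (the factors of 2 cancel). In terms of t = x/a_0 (A² and the length scale cancel between numerator and denominator), P = [∫_{0}^{1.3} e^(-2·t) dt] / [∫_{0}^{∞} e^(-2·t) dt].
An antiderivative of e^(-2·t) is -e^(-2·t)/2; evaluating from 0 to 1.3 gives 1/2 - e^(-13/5)/2, while the full integral is 1/2.
Taking the ratio, P = 0.9257.

P ≈ 0.926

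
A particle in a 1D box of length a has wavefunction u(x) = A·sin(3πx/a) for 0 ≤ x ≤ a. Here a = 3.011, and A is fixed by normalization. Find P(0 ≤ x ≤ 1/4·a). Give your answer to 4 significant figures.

|u|² is the probability density, so P = ∫_{0}^{1/4·a} |u|² dx.
The normalization integral ∫|u|²dx over the whole domain equals a/2·A², and A² cancels in the ratio.
Let t = x/a; then A² and the length scale cancel, so P = ∫_{0}^{1/4} sin(3·π·t)^2 dt ÷ ∫_{0}^{1} sin(3·π·t)^2 dt.
Using ∫ sin(3·π·t)^2 dt = t/2 - sin(6·π·t)/(12·π), the numerator is 1/(12·π) + 1/8 and the denominator is 1/2.
The result is P = (2 + 3·π)/(12·π).

P ≈ 0.3031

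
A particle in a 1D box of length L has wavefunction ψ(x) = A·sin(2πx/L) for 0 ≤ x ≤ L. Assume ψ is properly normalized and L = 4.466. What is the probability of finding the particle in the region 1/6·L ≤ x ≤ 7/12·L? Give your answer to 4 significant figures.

P ≈ 0.4167

The probability is P = ∫ |ψ|² dx over [1/6·L, 7/12·L].
Since A² = 1/(L/2), this is the region integral divided by the full normalization integral.
Let u = x/L; then A² and the length scale cancel, so P = ∫_{1/6}^{7/12} sin(2·π·u)^2 du ÷ ∫_{0}^{1} sin(2·π·u)^2 du.
With ∫ sin(2·π·u)^2 du = u/2 - sin(4·π·u)/(8·π) + C, the region integral is 5/24 and the full one is 1/2.
The result is P = 5/12.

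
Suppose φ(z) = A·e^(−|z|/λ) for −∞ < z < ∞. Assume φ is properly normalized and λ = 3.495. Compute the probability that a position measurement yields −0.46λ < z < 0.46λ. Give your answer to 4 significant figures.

P ≈ 0.6015

P = ∫_{−0.46λ}^{0.46λ} |φ(z)|² dz.
With A² fixed by ∫|φ|² = 1, i.e. A² = (λ)^(−1), substitute and integrate.
By symmetry take twice the z ≥ 0 contribution in numerator and denominator; the 2's cancel. Substituting u = z/λ, A² and the length scale cancel in the ratio: P = ∫_{0}^{0.46} e^(-2·u) du / ∫_{0}^{∞} e^(-2·u) du.
With ∫ e^(-2·u) du = -e^(-2·u)/2 + C, the region integral is 1/2 - e^(-23/25)/2 and the full one is 1/2.
The result is P = 0.60148.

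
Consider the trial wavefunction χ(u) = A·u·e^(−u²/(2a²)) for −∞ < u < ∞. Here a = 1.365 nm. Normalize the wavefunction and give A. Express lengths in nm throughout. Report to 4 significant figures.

A ≈ 0.6661 nm^(-3/2)

We need A² ∫|f|² du = 1, taking the integral from −∞ to ∞.
With χ = A·u·e^(−u²/(2a²)), the integral evaluates to A²·[√(π)·a^3/2].
So A² = (√(π)·a^3/2)^(−1).
With a = 1.365: A² = 0.44367 and A = 0.66608.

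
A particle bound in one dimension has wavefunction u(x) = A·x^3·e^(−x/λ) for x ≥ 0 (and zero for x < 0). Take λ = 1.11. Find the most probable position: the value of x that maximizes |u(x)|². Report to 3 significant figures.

Set d/dx [|u(x)|²] = 0 and solve for x > 0.
This gives x = 3·λ.
With λ = 1.11, the most probable position is 3.330.

x ≈ 3.33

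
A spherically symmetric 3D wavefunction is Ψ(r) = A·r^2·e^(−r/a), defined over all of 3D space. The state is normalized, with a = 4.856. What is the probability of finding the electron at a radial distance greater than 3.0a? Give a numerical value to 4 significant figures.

P ≈ 0.6063

P = ∫ |Ψ|² 4πr² dr over r > 3.0a.
Normalization gives A² = 1/(45·π·a^7/2).
Let u = r/a; then A², 4π and the length scale all cancel, so P = ∫_{3.0}^{∞} u^6·e^(-2·u) du ÷ ∫_{0}^{∞} u^6·e^(-2·u) du.
An antiderivative of u^6·e^(-2·u) is -(4·u^6 + 12·u^5 + 30·u^4 + 60·u^3 + 90·u^2 + 90·u + 45)·e^(-2·u)/8; evaluating from 3.0 to ∞ gives ≈ 3.41045, while the full integral is 45/8.
Taking the ratio yields P = 0.60630.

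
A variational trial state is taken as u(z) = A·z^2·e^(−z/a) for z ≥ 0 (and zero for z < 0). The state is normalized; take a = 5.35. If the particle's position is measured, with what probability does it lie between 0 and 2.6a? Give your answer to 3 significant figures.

The probability is P = ∫ |u|² dz over [0, 2.6a].
The normalization integral ∫|u|²dz over the whole domain equals 3·a^5/4·A², and A² cancels in the ratio.
Substituting t = z/a, A² and the length scale cancel in the ratio: P = ∫_{0}^{2.6} t^4·e^(-2·t) dt / ∫_{0}^{∞} t^4·e^(-2·t) dt.
Using ∫ t^4·e^(-2·t) dt = -(t^4/2 + t^3 + 3·t^2/2 + 3·t/2 + 3/4)·e^(-2·t), the numerator is ≈ 0.44540 and the denominator is 3/4.
This works out to P = 0.5939.

P ≈ 0.594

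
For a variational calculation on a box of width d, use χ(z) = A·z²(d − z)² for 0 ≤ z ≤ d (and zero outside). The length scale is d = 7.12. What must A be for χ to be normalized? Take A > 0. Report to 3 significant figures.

A ≈ 0.00366

Normalization requires ∫|χ|² dz = 1, integrated from 0 to d.
Expanding the polynomial and integrating term by term, the integral (without the A² prefactor) comes out to d^9/630.
Setting this equal to 1 gives A² = 1/(d^9/630).
With d = 7.12: A² = 0.00001340 and A = 0.003660.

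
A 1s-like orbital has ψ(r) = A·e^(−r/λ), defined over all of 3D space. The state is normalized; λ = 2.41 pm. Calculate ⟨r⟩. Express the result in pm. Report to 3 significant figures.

The expectation value is the |ψ|²-weighted average of r: ∫ r|ψ|² 4πr² dr.
Since the A² factors cancel between numerator and denominator, ⟨r⟩ = 3·λ/2.
Putting λ = 2.41 gives 3.615.

⟨r⟩ ≈ 3.62 pm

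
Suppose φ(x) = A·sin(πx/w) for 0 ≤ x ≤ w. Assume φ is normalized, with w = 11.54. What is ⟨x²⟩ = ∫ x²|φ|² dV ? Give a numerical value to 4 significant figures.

⟨x²⟩ = ∫ x^2 |φ|² dx over the full domain.
Using sin²θ = (1 − cos 2θ)/2, since the A² factors cancel between numerator and denominator, ⟨x²⟩ = -w^2/(2·π^2) + w^2/3.
With w = 11.54, ⟨x^2⟩ = 37.644.

⟨x^2⟩ ≈ 37.64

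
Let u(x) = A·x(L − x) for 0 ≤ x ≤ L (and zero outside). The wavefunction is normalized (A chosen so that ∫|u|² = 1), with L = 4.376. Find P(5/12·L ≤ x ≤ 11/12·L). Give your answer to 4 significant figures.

|u|² is the probability density, so P = ∫_{5/12·L}^{11/12·L} |u|² dx.
The normalization integral ∫|u|²dx over the whole domain equals L^5/30·A², and A² cancels in the ratio.
Let t = x/L; then A² and the length scale cancel, so P = ∫_{5/12}^{11/12} t^2·(1 - t)^2 dt ÷ ∫_{0}^{1} t^2·(1 - t)^2 dt.
Using ∫ t^2·(1 - t)^2 dt = t^3·(6·t^2 - 15·t + 10)/30, the numerator is ≈ 0.0216098 and the denominator is 1/30.
The result is P = 4481/6912.

P ≈ 0.6483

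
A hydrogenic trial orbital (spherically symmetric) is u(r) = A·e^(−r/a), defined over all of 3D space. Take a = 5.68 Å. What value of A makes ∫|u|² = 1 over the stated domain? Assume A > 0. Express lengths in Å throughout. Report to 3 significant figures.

A ≈ 0.0417 Å^(-3/2)

Require ∫ |u|² 4πr² dr = 1 over the whole domain.
(Spherical symmetry: dV = 4πr² dr.)
With u = A·e^(−r/a), the integral evaluates to A²·[π·a^3].
Setting this equal to 1 gives A² = 1/(π·a^3).
Substituting a = 5.68 gives A² = 0.001737, so A = 0.04168.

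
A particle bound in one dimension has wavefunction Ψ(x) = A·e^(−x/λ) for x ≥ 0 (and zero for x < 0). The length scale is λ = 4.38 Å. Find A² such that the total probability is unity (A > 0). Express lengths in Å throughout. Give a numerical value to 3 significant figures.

The normalization condition is ∫|Ψ|² dx = 1 from 0 to ∞.
The integral (without the A² prefactor) comes out to λ/2.
Setting this equal to 1 gives A² = 1/(λ/2).
With λ = 4.38: A² = 0.4566 and A = 0.6757.

A^2 ≈ 0.457 Å^(-1)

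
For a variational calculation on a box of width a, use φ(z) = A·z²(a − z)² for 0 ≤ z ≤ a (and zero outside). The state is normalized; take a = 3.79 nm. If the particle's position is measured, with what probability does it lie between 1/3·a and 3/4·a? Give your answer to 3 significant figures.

P = ∫_{1/3·a}^{3/4·a} |φ(z)|² dz.
The normalization integral ∫|φ|²dz over the whole domain equals a^9/630·A², and A² cancels in the ratio.
Let u = z/a; then A² and the length scale cancel, so P = ∫_{1/3}^{3/4} u^4·(1 - u)^4 du ÷ ∫_{0}^{1} u^4·(1 - u)^4 du.
An antiderivative of u^4·(1 - u)^4 is u^5·(70·u^4 - 315·u^3 + 540·u^2 - 420·u + 126)/630; evaluating from 1/3 to 3/4 gives ≈ 0.0012797, while the full integral is 1/630.
Taking the ratio, P = 0.8062.

P ≈ 0.806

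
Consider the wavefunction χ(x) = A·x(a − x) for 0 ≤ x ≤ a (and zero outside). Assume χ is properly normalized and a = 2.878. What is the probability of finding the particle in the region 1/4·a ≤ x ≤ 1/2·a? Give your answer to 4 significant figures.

|χ|² is the probability density, so P = ∫_{1/4·a}^{1/2·a} |χ|² dx.
With A² fixed by ∫|χ|² = 1, i.e. A² = (a^5/30)^(−1), substitute and integrate.
Substituting u = x/a, A² and the length scale cancel in the ratio: P = ∫_{1/4}^{1/2} u^2·(1 - u)^2 du / ∫_{0}^{1} u^2·(1 - u)^2 du.
Using ∫ u^2·(1 - u)^2 du = u^3·(6·u^2 - 15·u + 10)/30, the numerator is ≈ 0.0132161 and the denominator is 1/30.
Evaluating gives P = 203/512.

P ≈ 0.3965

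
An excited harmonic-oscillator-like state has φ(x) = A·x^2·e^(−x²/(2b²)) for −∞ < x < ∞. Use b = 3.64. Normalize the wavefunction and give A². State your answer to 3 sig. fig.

A^2 ≈ 0.00118

Normalization requires ∫|φ|² dx = 1, integrated from −∞ to ∞.
∫|φ|² dx = A²·(3·√(π)·b^5/4).
Hence A² = 1/[3·√(π)·b^5/4].
Plugging in b = 3.64 yields A = 0.03431.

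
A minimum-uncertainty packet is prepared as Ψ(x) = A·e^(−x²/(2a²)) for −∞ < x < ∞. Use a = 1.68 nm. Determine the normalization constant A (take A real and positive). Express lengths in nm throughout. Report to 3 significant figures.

Require ∫ |Ψ|² dx = 1 over the whole domain.
∫|Ψ|² dx = A²·(√(π)·a).
Setting this equal to 1 gives A² = 1/(√(π)·a).
Plugging in a = 1.68 yields A = 0.5795.

A ≈ 0.580 nm^(-1/2)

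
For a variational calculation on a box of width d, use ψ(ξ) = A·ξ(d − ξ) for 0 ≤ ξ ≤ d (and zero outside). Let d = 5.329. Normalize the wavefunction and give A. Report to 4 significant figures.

The normalization condition is ∫|ψ|² dξ = 1 from 0 to d.
Expanding the polynomial and integrating term by term, carrying out the integral gives A² · d^5/30.
So A² = (d^5/30)^(−1).
Substituting d = 5.329 gives A² = 0.0069806, so A = 0.083550.

A ≈ 0.08355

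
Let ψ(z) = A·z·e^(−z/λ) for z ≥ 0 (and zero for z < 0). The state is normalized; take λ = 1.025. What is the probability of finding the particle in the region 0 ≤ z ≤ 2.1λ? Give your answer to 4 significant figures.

The probability is P = ∫ |ψ|² dz over [0, 2.1λ].
Since A² = 1/(λ^3/4), this is the region integral divided by the full normalization integral.
Substituting u = z/λ, A² and the length scale cancel in the ratio: P = ∫_{0}^{2.1} u^2·e^(-2·u) du / ∫_{0}^{∞} u^2·e^(-2·u) du.
An antiderivative of u^2·e^(-2·u) is -(2·u^2 + 2·u + 1)·e^(-2·u)/4; evaluating from 0 to 2.1 gives 1/4 - 701·e^(-21/5)/200, while the full integral is 1/4.
Evaluating gives P = 0.78976.

P ≈ 0.7898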